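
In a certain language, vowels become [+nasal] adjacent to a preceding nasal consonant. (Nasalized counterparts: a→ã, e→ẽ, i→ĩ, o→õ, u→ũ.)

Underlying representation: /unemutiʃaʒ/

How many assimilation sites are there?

2

/e/ after nasal /n/ → [ẽ]
/u/ after nasal /m/ → [ũ]
2 segments change.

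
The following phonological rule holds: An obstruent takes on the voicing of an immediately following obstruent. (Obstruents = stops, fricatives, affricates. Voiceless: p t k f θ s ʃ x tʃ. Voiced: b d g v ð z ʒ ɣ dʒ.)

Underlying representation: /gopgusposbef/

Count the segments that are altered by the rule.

2

/p/ before /g/ (voiced) → [b]
/s/ before /b/ (voiced) → [z]
2 segments change.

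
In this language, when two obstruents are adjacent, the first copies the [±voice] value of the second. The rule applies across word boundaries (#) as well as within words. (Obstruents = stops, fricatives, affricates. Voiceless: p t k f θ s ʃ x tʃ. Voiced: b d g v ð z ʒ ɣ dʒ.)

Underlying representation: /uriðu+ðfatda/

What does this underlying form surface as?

/ð/ before /f/ (voiceless) → [θ]
/t/ before /d/ (voiced) → [d]

[uriðu+θfadda]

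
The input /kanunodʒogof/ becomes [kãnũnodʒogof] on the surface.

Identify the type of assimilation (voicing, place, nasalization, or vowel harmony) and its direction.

nasalization, regressive

/a/→[ã] /u/→[ũ].
Each target copies a feature from the following segment, so the direction is regressive.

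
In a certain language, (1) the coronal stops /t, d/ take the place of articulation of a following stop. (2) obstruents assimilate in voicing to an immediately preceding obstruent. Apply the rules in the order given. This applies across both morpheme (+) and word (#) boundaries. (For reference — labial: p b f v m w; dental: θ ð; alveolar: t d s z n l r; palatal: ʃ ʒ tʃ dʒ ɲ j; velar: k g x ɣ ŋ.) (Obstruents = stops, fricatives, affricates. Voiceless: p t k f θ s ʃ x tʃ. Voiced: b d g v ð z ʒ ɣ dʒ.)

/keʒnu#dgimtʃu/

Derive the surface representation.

[keʒnu#ggimtʃu]

Rule 1: /d/ before /g/ (velar) → [g]
After rule 1: keʒnu#ggimtʃu
Rule 2: no segment meets the rule's conditions; no change.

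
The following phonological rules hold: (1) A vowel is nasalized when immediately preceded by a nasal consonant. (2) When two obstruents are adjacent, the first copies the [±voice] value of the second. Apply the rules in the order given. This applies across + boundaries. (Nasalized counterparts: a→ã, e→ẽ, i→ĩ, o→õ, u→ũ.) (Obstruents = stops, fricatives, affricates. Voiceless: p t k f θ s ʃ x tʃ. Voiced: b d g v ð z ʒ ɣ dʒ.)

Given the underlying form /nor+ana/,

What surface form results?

[nõr+anã]

Rule 1: /o/ after nasal /n/ → [õ]
Rule 1: /a/ after nasal /n/ → [ã]
After rule 1: nõr+anã
Rule 2: no segment meets the rule's conditions; no change.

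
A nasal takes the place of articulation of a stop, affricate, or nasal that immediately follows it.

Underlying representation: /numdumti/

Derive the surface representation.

/m/ before /d/ (alveolar) → [n]
/m/ before /t/ (alveolar) → [n]

[nundunti]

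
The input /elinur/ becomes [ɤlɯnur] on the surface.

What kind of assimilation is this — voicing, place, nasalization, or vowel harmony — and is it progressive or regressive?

vowel harmony, regressive

/e/→[ɤ] /i/→[ɯ].
Vowels agree with the last vowel, so the harmony is regressive.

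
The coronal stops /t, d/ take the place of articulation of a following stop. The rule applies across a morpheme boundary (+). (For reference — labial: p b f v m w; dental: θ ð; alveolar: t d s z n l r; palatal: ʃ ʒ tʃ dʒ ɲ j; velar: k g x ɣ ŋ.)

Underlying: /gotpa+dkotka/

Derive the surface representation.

/t/ before /p/ (labial) → [p]
/d/ before /k/ (velar) → [g]
/t/ before /k/ (velar) → [k]

[goppa+gkokka]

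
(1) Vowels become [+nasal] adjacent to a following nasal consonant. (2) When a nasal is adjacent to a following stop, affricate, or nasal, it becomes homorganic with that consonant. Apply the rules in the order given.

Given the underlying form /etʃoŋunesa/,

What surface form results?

[etʃõŋũnesa]

Rule 1: /o/ before nasal /ŋ/ → [õ]
Rule 1: /u/ before nasal /n/ → [ũ]
After rule 1: etʃõŋũnesa
Rule 2: no segment meets the rule's conditions; no change.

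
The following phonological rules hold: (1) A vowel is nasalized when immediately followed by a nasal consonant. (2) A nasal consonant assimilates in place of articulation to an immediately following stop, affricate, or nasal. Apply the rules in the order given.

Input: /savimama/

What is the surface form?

Rule 1: /i/ before nasal /m/ → [ĩ]
Rule 1: /a/ before nasal /m/ → [ã]
After rule 1: savĩmãma
Rule 2: no segment meets the rule's conditions; no change.

[savĩmãma]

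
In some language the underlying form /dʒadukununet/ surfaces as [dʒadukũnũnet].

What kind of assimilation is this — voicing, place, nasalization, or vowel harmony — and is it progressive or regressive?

nasalization, regressive

/u/→[ũ] /u/→[ũ].
Each target copies a feature from the following segment, so the direction is regressive.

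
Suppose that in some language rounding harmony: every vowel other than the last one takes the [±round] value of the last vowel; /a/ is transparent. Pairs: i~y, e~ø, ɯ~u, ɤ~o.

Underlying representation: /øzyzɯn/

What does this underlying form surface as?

/ø/ harmonizes with /ɯ/ ([-round]) → [e]
/y/ harmonizes with /ɯ/ ([-round]) → [i]

[ezizɯn]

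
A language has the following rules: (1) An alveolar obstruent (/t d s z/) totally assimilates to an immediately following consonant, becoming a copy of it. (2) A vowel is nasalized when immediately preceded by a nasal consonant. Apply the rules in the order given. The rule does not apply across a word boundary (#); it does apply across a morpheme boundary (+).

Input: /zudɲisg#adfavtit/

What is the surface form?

Rule 1: /d/ before /ɲ/ → [ɲ] (total assimilation)
Rule 1: /s/ before /g/ → [g] (total assimilation)
Rule 1: /d/ before /f/ → [f] (total assimilation)
After rule 1: zuɲɲigg#affavtit
Rule 2: /i/ after nasal /ɲ/ → [ĩ]

[zuɲɲĩgg#affavtit]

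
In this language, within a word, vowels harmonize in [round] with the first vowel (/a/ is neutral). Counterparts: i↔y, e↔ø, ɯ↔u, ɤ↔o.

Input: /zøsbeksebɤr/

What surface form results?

[zøsbøksøbor]

/e/ harmonizes with /ø/ ([+round]) → [ø]
/e/ harmonizes with /ø/ ([+round]) → [ø]
/ɤ/ harmonizes with /ø/ ([+round]) → [o]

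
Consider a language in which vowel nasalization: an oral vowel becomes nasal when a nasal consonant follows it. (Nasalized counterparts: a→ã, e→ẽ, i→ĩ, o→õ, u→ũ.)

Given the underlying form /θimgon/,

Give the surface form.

[θĩmgõn]

/i/ before nasal /m/ → [ĩ]
/o/ before nasal /n/ → [õ]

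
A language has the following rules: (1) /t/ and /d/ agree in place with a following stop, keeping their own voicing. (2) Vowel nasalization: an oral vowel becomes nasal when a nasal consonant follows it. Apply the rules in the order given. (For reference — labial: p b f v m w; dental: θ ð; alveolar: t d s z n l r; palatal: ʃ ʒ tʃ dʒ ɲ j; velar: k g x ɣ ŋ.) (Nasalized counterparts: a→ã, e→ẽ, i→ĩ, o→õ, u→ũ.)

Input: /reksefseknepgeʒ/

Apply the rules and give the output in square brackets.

[reksefseknepgeʒ]

Rule 1: no segment meets the rule's conditions; no change.
After rule 1: reksefseknepgeʒ
Rule 2: no segment meets the rule's conditions; no change.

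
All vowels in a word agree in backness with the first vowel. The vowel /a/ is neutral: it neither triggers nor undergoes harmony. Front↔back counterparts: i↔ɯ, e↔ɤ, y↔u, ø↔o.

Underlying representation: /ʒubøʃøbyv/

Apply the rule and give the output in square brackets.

[ʒuboʃobuv]

/ø/ harmonizes with /u/ ([+back]) → [o]
/ø/ harmonizes with /u/ ([+back]) → [o]
/y/ harmonizes with /u/ ([+back]) → [u]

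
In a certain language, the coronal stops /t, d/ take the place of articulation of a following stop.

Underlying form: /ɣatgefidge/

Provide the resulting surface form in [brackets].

/t/ before /g/ (velar) → [k]
/d/ before /g/ (velar) → [g]

[ɣakgefigge]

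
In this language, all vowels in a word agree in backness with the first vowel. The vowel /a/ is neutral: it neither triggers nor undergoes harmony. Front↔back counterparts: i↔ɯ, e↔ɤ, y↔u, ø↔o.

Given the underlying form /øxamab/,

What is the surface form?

no segment meets the rule's conditions; no change.

[øxamab]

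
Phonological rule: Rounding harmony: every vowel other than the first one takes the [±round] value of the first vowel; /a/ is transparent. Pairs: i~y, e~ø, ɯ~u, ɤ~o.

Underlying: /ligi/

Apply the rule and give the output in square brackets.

no segment meets the rule's conditions; no change.

[ligi]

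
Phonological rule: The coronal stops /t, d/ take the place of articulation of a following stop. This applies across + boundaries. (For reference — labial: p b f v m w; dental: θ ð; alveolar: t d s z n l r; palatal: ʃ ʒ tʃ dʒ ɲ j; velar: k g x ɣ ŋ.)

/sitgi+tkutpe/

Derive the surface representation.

[sikgi+kkuppe]

/t/ before /g/ (velar) → [k]
/t/ before /k/ (velar) → [k]
/t/ before /p/ (labial) → [p]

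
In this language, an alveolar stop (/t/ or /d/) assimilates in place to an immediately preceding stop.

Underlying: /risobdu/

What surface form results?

[risobbu]

/d/ after /b/ (labial) → [b]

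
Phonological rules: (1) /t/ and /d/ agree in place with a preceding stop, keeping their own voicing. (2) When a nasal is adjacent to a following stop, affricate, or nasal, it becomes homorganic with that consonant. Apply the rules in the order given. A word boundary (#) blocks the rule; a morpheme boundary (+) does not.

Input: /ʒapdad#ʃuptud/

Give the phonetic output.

Rule 1: /d/ after /p/ (labial) → [b]
Rule 1: /t/ after /p/ (labial) → [p]
After rule 1: ʒapbad#ʃuppud
Rule 2: no segment meets the rule's conditions; no change.

[ʒapbad#ʃuppud]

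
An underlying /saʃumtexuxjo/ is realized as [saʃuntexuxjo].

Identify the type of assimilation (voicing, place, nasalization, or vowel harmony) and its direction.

place assimilation, regressive

/m/→[n].
Each target copies a feature from the following segment, so the direction is regressive.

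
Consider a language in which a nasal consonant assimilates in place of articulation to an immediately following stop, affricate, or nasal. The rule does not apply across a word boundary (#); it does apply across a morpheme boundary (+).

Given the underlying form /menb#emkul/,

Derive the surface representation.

/n/ before /b/ (labial) → [m]
/m/ before /k/ (velar) → [ŋ]

[memb#eŋkul]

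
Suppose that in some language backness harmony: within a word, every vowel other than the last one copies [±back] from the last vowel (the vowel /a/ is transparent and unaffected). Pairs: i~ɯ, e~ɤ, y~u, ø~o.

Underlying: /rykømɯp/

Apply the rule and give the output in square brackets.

[rukomɯp]

/y/ harmonizes with /ɯ/ ([+back]) → [u]
/ø/ harmonizes with /ɯ/ ([+back]) → [o]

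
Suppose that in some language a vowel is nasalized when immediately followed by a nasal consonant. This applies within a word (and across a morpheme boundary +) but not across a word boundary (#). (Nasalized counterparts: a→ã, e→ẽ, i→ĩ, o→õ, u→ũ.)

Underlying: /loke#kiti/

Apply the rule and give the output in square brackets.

[loke#kiti]

no segment meets the rule's conditions; no change.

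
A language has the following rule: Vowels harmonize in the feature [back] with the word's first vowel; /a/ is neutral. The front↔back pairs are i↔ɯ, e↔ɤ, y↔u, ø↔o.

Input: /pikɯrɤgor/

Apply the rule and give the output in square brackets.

/ɯ/ harmonizes with /i/ ([-back]) → [i]
/ɤ/ harmonizes with /i/ ([-back]) → [e]
/o/ harmonizes with /i/ ([-back]) → [ø]

[pikiregør]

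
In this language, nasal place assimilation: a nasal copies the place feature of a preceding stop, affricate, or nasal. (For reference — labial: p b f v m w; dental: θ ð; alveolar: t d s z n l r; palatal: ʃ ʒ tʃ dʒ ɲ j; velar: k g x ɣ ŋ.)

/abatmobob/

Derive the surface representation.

/m/ after /t/ (alveolar) → [n]

[abatnobob]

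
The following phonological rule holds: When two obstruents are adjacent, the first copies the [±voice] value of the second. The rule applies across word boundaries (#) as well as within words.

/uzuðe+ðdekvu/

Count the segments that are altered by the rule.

/k/ before /v/ (voiced) → [g]
1 segment changes.

1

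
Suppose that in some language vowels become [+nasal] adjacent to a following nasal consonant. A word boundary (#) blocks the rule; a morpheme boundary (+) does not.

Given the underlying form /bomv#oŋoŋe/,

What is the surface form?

[bõmv#õŋõŋe]

/o/ before nasal /m/ → [õ]
/o/ before nasal /ŋ/ → [õ]
/o/ before nasal /ŋ/ → [õ]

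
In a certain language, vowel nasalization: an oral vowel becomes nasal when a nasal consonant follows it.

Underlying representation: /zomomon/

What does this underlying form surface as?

/o/ before nasal /m/ → [õ]
/o/ before nasal /m/ → [õ]
/o/ before nasal /n/ → [õ]

[zõmõmõn]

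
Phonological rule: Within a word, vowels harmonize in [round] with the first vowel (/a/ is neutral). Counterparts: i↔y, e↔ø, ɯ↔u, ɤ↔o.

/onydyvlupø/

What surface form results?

[onydyvlupø]

no segment meets the rule's conditions; no change.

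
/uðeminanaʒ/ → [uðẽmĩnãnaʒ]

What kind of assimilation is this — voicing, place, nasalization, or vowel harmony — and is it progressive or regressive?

/e/→[ẽ] /i/→[ĩ] /a/→[ã].
Each target copies a feature from the following segment, so the direction is regressive.

nasalization, regressive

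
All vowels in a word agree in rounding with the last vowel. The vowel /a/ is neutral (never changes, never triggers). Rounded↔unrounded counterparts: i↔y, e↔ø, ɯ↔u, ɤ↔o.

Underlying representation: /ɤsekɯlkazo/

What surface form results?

/ɤ/ harmonizes with /o/ ([+round]) → [o]
/e/ harmonizes with /o/ ([+round]) → [ø]
/ɯ/ harmonizes with /o/ ([+round]) → [u]

[osøkulkazo]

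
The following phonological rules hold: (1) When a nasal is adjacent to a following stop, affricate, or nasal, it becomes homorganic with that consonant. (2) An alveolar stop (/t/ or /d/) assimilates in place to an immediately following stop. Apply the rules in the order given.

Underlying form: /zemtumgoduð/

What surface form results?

Rule 1: /m/ before /t/ (alveolar) → [n]
Rule 1: /m/ before /g/ (velar) → [ŋ]
After rule 1: zentuŋgoduð
Rule 2: no segment meets the rule's conditions; no change.

[zentuŋgoduð]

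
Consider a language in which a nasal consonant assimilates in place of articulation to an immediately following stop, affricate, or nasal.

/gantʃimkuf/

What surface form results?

[gaɲtʃiŋkuf]

/n/ before /tʃ/ (palatal) → [ɲ]
/m/ before /k/ (velar) → [ŋ]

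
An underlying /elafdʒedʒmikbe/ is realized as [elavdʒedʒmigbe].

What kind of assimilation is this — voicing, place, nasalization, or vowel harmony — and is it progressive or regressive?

/f/→[v] /k/→[g].
Each target copies a feature from the following segment, so the direction is regressive.

voicing assimilation, regressive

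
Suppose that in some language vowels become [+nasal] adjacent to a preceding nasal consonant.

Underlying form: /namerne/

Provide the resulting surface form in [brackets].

/a/ after nasal /n/ → [ã]
/e/ after nasal /m/ → [ẽ]
/e/ after nasal /n/ → [ẽ]

[nãmẽrnẽ]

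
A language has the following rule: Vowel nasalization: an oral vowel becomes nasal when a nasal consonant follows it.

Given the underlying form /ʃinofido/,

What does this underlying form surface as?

[ʃĩnofido]

/i/ before nasal /n/ → [ĩ]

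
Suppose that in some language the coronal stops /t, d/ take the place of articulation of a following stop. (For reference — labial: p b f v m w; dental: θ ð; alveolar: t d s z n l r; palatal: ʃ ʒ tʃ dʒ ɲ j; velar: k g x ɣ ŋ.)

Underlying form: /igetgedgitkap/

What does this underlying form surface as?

[igekgeggikkap]

/t/ before /g/ (velar) → [k]
/d/ before /g/ (velar) → [g]
/t/ before /k/ (velar) → [k]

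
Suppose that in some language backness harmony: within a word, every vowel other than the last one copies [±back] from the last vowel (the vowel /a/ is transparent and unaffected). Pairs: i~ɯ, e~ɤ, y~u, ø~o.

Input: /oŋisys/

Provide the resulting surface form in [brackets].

[øŋisys]

/o/ harmonizes with /y/ ([-back]) → [ø]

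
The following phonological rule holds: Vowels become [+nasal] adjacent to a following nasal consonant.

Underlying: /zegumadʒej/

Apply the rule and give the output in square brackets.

/u/ before nasal /m/ → [ũ]

[zegũmadʒej]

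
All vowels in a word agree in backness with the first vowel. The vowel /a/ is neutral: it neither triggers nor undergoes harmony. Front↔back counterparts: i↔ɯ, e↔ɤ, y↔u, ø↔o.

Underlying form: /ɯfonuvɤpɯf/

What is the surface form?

no segment meets the rule's conditions; no change.

[ɯfonuvɤpɯf]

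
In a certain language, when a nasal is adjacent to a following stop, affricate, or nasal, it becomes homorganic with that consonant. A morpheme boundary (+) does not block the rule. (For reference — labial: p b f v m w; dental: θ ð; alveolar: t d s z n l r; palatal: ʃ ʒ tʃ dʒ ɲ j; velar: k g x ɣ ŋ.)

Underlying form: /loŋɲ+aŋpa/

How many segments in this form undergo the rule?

2

/ŋ/ before /ɲ/ (palatal) → [ɲ]
/ŋ/ before /p/ (labial) → [m]
2 segments change.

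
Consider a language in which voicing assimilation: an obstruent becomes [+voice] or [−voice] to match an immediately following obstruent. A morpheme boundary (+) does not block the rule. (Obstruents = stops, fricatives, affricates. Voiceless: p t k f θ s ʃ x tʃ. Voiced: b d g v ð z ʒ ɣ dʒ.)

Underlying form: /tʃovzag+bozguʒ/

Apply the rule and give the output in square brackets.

[tʃovzag+bozguʒ]

no segment meets the rule's conditions; no change.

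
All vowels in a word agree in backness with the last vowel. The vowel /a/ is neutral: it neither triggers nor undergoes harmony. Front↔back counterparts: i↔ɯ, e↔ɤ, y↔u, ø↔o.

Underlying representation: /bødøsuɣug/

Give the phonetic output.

/ø/ harmonizes with /u/ ([+back]) → [o]
/ø/ harmonizes with /u/ ([+back]) → [o]

[bodosuɣug]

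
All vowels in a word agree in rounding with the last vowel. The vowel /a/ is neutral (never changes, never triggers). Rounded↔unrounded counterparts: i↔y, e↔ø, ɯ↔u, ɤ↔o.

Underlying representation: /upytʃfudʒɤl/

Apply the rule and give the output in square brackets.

[ɯpitʃfɯdʒɤl]

/u/ harmonizes with /ɤ/ ([-round]) → [ɯ]
/y/ harmonizes with /ɤ/ ([-round]) → [i]
/u/ harmonizes with /ɤ/ ([-round]) → [ɯ]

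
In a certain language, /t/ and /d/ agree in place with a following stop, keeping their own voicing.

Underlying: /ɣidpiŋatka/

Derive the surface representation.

[ɣibpiŋakka]

/d/ before /p/ (labial) → [b]
/t/ before /k/ (velar) → [k]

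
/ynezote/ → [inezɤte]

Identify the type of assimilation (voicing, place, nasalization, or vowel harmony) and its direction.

/y/→[i] /o/→[ɤ].
Vowels agree with the last vowel, so the harmony is regressive.

vowel harmony, regressive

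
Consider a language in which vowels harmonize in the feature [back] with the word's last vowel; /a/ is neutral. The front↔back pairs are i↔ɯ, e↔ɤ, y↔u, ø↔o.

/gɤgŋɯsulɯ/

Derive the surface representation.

[gɤgŋɯsulɯ]

no segment meets the rule's conditions; no change.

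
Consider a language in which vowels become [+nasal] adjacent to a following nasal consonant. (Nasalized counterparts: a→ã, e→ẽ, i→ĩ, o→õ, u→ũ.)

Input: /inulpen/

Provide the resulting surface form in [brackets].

[ĩnulpẽn]

/i/ before nasal /n/ → [ĩ]
/e/ before nasal /n/ → [ẽ]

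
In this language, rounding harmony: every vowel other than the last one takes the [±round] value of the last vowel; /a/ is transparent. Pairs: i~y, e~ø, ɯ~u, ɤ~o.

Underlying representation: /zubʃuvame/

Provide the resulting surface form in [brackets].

/u/ harmonizes with /e/ ([-round]) → [ɯ]
/u/ harmonizes with /e/ ([-round]) → [ɯ]

[zɯbʃɯvame]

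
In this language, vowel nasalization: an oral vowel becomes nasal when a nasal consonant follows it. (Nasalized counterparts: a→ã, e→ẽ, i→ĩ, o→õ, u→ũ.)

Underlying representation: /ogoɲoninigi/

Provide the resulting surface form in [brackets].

/o/ before nasal /ɲ/ → [õ]
/o/ before nasal /n/ → [õ]
/i/ before nasal /n/ → [ĩ]

[ogõɲõnĩnigi]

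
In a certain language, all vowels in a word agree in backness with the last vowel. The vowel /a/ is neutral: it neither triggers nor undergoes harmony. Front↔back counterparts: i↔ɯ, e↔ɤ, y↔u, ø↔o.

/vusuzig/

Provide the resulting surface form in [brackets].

[vysyzig]

/u/ harmonizes with /i/ ([-back]) → [y]
/u/ harmonizes with /i/ ([-back]) → [y]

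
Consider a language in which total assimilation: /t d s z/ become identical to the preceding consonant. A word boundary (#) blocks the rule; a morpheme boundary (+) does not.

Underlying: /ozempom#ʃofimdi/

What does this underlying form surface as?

[ozempom#ʃofimmi]

/d/ after /m/ → [m] (total assimilation)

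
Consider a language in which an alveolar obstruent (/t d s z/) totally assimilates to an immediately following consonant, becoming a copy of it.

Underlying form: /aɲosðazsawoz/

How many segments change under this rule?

2

/s/ before /ð/ → [ð] (total assimilation)
/z/ before /s/ → [s] (total assimilation)
2 segments change.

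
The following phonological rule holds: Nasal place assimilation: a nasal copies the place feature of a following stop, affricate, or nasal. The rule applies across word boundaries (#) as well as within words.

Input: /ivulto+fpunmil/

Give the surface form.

[ivulto+fpummil]

/n/ before /m/ (labial) → [m]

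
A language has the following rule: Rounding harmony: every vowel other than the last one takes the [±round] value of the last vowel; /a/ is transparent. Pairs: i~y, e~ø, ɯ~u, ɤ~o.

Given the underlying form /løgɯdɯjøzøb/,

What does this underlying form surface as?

[løgudujøzøb]

/ɯ/ harmonizes with /ø/ ([+round]) → [u]
/ɯ/ harmonizes with /ø/ ([+round]) → [u]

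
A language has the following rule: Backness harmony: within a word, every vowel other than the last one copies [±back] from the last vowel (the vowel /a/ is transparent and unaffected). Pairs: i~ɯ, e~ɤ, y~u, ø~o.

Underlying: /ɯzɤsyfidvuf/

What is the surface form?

[ɯzɤsufɯdvuf]

/y/ harmonizes with /u/ ([+back]) → [u]
/i/ harmonizes with /u/ ([+back]) → [ɯ]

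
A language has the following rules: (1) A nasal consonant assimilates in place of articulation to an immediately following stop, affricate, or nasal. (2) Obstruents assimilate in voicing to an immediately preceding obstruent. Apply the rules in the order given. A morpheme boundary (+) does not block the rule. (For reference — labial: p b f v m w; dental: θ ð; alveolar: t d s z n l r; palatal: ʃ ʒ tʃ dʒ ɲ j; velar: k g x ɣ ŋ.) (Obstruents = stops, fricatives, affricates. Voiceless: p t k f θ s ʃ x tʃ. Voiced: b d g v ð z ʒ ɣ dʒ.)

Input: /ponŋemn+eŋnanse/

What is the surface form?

Rule 1: /n/ before /ŋ/ (velar) → [ŋ]
Rule 1: /m/ before /n/ (alveolar) → [n]
Rule 1: /ŋ/ before /n/ (alveolar) → [n]
After rule 1: poŋŋenn+ennanse
Rule 2: no segment meets the rule's conditions; no change.

[poŋŋenn+ennanse]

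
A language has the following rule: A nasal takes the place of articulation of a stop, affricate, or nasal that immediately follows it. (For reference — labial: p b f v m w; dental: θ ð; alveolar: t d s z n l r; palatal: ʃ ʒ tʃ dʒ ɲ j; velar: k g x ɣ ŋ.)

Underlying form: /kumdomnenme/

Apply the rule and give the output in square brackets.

/m/ before /d/ (alveolar) → [n]
/m/ before /n/ (alveolar) → [n]
/n/ before /m/ (labial) → [m]

[kundonnemme]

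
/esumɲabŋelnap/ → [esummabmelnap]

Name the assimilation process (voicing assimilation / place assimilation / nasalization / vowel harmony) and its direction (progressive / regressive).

place assimilation, progressive

/ɲ/→[m] /ŋ/→[m].
Each target copies a feature from the preceding segment, so the direction is progressive.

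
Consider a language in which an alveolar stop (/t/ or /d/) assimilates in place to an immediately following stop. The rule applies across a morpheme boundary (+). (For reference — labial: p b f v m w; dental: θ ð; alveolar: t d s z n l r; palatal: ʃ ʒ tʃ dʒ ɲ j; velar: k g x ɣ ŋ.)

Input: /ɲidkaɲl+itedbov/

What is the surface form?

/d/ before /k/ (velar) → [g]
/d/ before /b/ (labial) → [b]

[ɲigkaɲl+itebbov]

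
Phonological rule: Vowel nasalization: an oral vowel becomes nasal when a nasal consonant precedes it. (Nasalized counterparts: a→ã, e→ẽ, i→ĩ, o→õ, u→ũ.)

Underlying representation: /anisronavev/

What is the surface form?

[anĩsronãvev]

/i/ after nasal /n/ → [ĩ]
/a/ after nasal /n/ → [ã]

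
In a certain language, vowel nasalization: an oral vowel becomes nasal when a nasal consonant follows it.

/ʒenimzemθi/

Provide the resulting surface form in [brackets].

/e/ before nasal /n/ → [ẽ]
/i/ before nasal /m/ → [ĩ]
/e/ before nasal /m/ → [ẽ]

[ʒẽnĩmzẽmθi]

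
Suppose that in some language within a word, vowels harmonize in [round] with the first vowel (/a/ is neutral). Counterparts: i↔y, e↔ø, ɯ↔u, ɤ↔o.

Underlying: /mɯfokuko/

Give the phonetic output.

/o/ harmonizes with /ɯ/ ([-round]) → [ɤ]
/u/ harmonizes with /ɯ/ ([-round]) → [ɯ]
/o/ harmonizes with /ɯ/ ([-round]) → [ɤ]

[mɯfɤkɯkɤ]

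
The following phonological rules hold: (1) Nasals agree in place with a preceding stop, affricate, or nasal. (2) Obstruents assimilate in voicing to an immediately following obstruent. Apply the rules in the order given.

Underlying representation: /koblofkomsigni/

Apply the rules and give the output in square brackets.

Rule 1: /n/ after /g/ (velar) → [ŋ]
After rule 1: koblofkomsigŋi
Rule 2: no segment meets the rule's conditions; no change.

[koblofkomsigŋi]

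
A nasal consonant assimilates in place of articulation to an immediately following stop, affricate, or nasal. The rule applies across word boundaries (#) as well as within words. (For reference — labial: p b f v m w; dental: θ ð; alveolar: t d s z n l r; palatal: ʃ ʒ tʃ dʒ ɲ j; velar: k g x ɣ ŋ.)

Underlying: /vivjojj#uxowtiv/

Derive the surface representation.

[vivjojj#uxowtiv]

no segment meets the rule's conditions; no change.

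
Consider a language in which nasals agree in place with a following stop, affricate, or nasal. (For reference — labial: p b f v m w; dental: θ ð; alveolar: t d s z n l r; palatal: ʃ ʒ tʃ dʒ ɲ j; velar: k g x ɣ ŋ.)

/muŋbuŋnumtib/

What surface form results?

[mumbunnuntib]

/ŋ/ before /b/ (labial) → [m]
/ŋ/ before /n/ (alveolar) → [n]
/m/ before /t/ (alveolar) → [n]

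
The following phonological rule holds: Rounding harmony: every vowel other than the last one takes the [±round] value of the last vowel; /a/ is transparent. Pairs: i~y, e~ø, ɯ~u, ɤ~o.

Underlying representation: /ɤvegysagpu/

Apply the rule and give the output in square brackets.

[ovøgysagpu]

/ɤ/ harmonizes with /u/ ([+round]) → [o]
/e/ harmonizes with /u/ ([+round]) → [ø]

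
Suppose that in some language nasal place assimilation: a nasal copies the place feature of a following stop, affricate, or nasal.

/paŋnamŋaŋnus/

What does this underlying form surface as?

/ŋ/ before /n/ (alveolar) → [n]
/m/ before /ŋ/ (velar) → [ŋ]
/ŋ/ before /n/ (alveolar) → [n]

[pannaŋŋannus]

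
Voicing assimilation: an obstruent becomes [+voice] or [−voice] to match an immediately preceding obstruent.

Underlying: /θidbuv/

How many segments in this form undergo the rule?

0

No segment meets the rule's conditions.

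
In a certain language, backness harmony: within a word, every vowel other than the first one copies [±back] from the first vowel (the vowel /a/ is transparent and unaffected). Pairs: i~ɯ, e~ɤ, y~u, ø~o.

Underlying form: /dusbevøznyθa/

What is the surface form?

[dusbɤvoznuθa]

/e/ harmonizes with /u/ ([+back]) → [ɤ]
/ø/ harmonizes with /u/ ([+back]) → [o]
/y/ harmonizes with /u/ ([+back]) → [u]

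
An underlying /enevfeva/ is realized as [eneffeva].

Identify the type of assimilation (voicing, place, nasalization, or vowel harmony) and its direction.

voicing assimilation, regressive

/v/→[f].
Each target copies a feature from the following segment, so the direction is regressive.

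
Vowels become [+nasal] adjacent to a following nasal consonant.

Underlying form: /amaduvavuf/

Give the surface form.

/a/ before nasal /m/ → [ã]

[ãmaduvavuf]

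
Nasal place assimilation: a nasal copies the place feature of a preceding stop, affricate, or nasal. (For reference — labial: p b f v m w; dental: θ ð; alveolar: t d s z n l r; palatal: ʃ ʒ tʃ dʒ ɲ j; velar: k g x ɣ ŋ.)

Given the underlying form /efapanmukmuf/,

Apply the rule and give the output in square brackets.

[efapannukŋuf]

/m/ after /n/ (alveolar) → [n]
/m/ after /k/ (velar) → [ŋ]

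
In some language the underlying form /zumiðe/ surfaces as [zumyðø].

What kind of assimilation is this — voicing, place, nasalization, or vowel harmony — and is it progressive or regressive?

vowel harmony, progressive

/i/→[y] /e/→[ø].
Vowels agree with the first vowel, so the harmony is progressive.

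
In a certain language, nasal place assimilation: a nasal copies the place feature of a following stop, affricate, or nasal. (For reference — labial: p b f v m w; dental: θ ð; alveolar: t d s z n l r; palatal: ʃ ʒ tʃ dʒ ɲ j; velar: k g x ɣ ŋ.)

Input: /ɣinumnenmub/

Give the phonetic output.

/m/ before /n/ (alveolar) → [n]
/n/ before /m/ (labial) → [m]

[ɣinunnemmub]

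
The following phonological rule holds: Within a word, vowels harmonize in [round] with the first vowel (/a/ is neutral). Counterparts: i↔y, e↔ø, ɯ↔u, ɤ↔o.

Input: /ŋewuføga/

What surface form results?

[ŋewɯfega]

/u/ harmonizes with /e/ ([-round]) → [ɯ]
/ø/ harmonizes with /e/ ([-round]) → [e]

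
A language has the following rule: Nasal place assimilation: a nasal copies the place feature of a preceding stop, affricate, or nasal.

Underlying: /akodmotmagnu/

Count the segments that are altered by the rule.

/m/ after /d/ (alveolar) → [n]
/m/ after /t/ (alveolar) → [n]
/n/ after /g/ (velar) → [ŋ]
3 segments change.

3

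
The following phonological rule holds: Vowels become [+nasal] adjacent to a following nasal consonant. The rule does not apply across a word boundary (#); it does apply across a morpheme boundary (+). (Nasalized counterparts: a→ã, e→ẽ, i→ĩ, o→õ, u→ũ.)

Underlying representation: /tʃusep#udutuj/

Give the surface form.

[tʃusep#udutuj]

no segment meets the rule's conditions; no change.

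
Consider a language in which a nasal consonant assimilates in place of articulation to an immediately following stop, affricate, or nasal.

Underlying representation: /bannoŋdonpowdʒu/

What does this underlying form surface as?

/ŋ/ before /d/ (alveolar) → [n]
/n/ before /p/ (labial) → [m]

[bannondompowdʒu]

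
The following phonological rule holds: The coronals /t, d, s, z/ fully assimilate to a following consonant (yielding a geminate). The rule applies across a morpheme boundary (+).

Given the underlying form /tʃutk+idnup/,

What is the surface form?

/t/ before /k/ → [k] (total assimilation)
/d/ before /n/ → [n] (total assimilation)

[tʃukk+innup]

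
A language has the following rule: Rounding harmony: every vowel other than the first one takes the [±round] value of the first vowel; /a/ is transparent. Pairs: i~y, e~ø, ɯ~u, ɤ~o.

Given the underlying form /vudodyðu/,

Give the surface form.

no segment meets the rule's conditions; no change.

[vudodyðu]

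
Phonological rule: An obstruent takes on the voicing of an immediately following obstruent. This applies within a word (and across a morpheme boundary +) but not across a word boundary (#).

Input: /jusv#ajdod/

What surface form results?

[juzv#ajdod]

/s/ before /v/ (voiced) → [z]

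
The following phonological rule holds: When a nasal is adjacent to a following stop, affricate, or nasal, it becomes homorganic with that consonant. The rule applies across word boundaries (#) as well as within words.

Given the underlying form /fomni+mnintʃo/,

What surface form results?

[fonni+nniɲtʃo]

/m/ before /n/ (alveolar) → [n]
/m/ before /n/ (alveolar) → [n]
/n/ before /tʃ/ (palatal) → [ɲ]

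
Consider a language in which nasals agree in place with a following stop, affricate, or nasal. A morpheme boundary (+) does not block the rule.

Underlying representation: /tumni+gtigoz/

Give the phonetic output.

[tunni+gtigoz]

/m/ before /n/ (alveolar) → [n]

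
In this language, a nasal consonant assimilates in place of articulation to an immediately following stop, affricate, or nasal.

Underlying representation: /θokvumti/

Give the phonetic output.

/m/ before /t/ (alveolar) → [n]

[θokvunti]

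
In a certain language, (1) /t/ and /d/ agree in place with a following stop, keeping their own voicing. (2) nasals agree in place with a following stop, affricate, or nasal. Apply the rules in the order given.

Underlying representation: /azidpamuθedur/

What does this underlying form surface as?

Rule 1: /d/ before /p/ (labial) → [b]
After rule 1: azibpamuθedur
Rule 2: no segment meets the rule's conditions; no change.

[azibpamuθedur]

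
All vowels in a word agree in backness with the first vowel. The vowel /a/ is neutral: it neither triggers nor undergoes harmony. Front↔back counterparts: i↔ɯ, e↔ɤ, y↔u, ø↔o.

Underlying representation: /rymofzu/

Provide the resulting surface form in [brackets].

/o/ harmonizes with /y/ ([-back]) → [ø]
/u/ harmonizes with /y/ ([-back]) → [y]

[rymøfzy]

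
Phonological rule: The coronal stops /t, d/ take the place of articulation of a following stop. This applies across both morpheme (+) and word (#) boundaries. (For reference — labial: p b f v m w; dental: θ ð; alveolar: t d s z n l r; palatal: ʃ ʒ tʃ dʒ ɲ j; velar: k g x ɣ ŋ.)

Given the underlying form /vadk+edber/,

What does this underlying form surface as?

[vagk+ebber]

/d/ before /k/ (velar) → [g]
/d/ before /b/ (labial) → [b]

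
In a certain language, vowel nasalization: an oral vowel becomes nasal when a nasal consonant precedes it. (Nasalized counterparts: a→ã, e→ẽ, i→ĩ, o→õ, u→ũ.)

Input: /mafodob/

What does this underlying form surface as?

[mãfodob]

/a/ after nasal /m/ → [ã]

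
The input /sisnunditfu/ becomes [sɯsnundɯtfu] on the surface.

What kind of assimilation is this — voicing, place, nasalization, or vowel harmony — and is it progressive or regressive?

/i/→[ɯ] /i/→[ɯ].
Vowels agree with the last vowel, so the harmony is regressive.

vowel harmony, regressive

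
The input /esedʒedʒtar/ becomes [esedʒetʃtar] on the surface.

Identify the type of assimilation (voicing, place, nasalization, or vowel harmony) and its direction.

voicing assimilation, regressive

/dʒ/→[tʃ].
Each target copies a feature from the following segment, so the direction is regressive.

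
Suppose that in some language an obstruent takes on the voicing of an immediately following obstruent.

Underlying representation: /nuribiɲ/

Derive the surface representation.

[nuribiɲ]

no segment meets the rule's conditions; no change.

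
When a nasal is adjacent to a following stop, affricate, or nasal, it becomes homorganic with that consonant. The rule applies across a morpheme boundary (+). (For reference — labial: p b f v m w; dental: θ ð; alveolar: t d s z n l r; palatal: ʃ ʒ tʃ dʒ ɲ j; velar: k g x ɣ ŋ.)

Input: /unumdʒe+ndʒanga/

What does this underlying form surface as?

[unuɲdʒe+ɲdʒaŋga]

/m/ before /dʒ/ (palatal) → [ɲ]
/n/ before /dʒ/ (palatal) → [ɲ]
/n/ before /g/ (velar) → [ŋ]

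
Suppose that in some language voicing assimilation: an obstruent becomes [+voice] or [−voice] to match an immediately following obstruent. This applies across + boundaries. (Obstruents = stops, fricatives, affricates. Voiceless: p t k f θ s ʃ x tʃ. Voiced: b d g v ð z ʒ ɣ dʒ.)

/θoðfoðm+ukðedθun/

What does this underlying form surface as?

/ð/ before /f/ (voiceless) → [θ]
/k/ before /ð/ (voiced) → [g]
/d/ before /θ/ (voiceless) → [t]

[θoθfoðm+ugðetθun]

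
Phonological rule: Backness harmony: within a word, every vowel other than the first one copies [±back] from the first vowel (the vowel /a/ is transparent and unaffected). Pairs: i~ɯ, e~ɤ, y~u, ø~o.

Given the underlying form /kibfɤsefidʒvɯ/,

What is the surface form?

[kibfesefidʒvi]

/ɤ/ harmonizes with /i/ ([-back]) → [e]
/ɯ/ harmonizes with /i/ ([-back]) → [i]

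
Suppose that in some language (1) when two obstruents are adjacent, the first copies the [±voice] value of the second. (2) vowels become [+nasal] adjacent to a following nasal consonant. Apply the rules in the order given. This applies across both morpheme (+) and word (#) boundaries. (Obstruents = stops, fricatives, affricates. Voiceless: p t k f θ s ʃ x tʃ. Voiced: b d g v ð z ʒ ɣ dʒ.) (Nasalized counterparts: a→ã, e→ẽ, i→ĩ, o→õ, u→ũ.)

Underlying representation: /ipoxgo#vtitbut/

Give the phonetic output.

[ipoɣgo#ftidbut]

Rule 1: /x/ before /g/ (voiced) → [ɣ]
Rule 1: /v/ before /t/ (voiceless) → [f]
Rule 1: /t/ before /b/ (voiced) → [d]
After rule 1: ipoɣgo#ftidbut
Rule 2: no segment meets the rule's conditions; no change.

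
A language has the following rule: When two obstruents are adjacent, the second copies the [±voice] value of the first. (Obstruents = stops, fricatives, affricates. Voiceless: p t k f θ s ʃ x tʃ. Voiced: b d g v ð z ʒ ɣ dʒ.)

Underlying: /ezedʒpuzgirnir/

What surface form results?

/p/ after /dʒ/ (voiced) → [b]

[ezedʒbuzgirnir]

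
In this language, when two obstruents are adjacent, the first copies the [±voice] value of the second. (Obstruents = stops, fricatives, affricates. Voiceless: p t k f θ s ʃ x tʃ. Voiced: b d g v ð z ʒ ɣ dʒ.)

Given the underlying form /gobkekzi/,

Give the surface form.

[gopkegzi]

/b/ before /k/ (voiceless) → [p]
/k/ before /z/ (voiced) → [g]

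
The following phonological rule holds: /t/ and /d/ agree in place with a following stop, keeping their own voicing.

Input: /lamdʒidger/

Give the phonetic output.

[lamdʒigger]

/d/ before /g/ (velar) → [g]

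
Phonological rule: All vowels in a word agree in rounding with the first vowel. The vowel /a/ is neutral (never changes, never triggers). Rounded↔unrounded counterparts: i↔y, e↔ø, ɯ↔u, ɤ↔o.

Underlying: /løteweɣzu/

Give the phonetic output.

/e/ harmonizes with /ø/ ([+round]) → [ø]
/e/ harmonizes with /ø/ ([+round]) → [ø]

[løtøwøɣzu]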